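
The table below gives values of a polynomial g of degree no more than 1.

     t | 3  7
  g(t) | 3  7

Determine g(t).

Write g(t) = at + b. Substituting each data point gives a linear system:
  3a + b = 3
  7a + b = 7
Solving the system yields a = 1, b = 0.
So g(t) = t.
Check: g(7) = 7. ✓

g(t) = t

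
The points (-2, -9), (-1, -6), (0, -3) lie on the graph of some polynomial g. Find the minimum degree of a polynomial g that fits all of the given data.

Forward differences of the values at u = -2, -1, 0:
  g  : -9  -6  -3
  Δ  : 3  3
  Δ^2: 0
The first differences are constant (3) and nonzero, while all higher differences vanish, so the minimal degree is 1.

1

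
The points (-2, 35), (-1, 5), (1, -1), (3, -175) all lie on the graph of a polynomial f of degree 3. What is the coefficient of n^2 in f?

-3

Write f(n) = an^3 + bn^2 + cn + d. Substituting each data point gives a linear system:
  -8a + 4b - 2c + d = 35
  -a + b - c + d = 5
  a + b + c + d = -1
  27a + 9b + 3c + d = -175
Solving the system yields a = -6, b = -3, c = 3, d = 5.
So f(n) = -6n^3 - 3n^2 + 3n + 5.
The coefficient of n^2 is -3.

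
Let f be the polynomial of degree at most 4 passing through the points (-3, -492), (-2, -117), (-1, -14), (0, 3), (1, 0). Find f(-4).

-1445

Write f(u) = au^4 + bu^3 + cu^2 + du + e. Substituting each data point gives a linear system:
  81a - 27b + 9c - 3d + e = -492
  16a - 8b + 4c - 2d + e = -117
  a - b + c - d + e = -14
  e = 3
  a + b + c + d + e = 0
Solving the system yields a = -5, b = 1, c = -5, d = 6, e = 3.
So f(u) = -5u^4 + u^3 - 5u^2 + 6u + 3.
Then f(-4) = -1445.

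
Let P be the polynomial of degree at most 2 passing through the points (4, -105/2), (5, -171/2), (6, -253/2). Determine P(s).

Using the Lagrange interpolation formula with nodes 4, 5, 6:
  L_0(s) = (s - 5)(s - 6) / 2
  L_1(s) = (s - 4)(s - 6) / -1
  L_2(s) = (s - 4)(s - 5) / 2
Then P(s) = -105/2·L_0(s) - 171/2·L_1(s) - 253/2·L_2(s).
Expanding and collecting terms gives P(s) = -4s^2 + 3s - 1/2.
Check: P(6) = -253/2. ✓

P(s) = -4s^2 + 3s - 1/2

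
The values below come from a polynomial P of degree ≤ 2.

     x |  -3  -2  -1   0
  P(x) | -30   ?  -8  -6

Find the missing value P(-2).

-16

On equispaced nodes a degree-2 polynomial has vanishing third forward difference, so
  - P(-3) + 3·P(-2) - 3·P(-1) + P(0) = 0.
Substituting the known values and solving for P(-2):
  3·P(-2) = -48
  P(-2) = -16.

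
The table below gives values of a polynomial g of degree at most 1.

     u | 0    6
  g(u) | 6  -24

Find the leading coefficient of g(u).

-5

Write g(u) = au + b. Substituting each data point gives a linear system:
  b = 6
  6a + b = -24
Solving the system yields a = -5, b = 6.
So g(u) = -5u + 6.
The leading coefficient is -5.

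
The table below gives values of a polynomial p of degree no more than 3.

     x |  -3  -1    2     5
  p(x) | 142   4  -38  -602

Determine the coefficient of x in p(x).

Write p(x) = ax^3 + bx^2 + cx + d. Substituting each data point gives a linear system:
  -27a + 9b - 3c + d = 142
  -a + b - c + d = 4
  8a + 4b + 2c + d = -38
  125a + 25b + 5c + d = -602
Solving the system yields a = -5, b = 1, c = 0, d = -2.
So p(x) = -5x^3 + x^2 - 2.
The coefficient of x is 0.

0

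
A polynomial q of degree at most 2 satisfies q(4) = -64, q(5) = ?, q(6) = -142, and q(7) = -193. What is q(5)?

-99

On equispaced nodes a degree-2 polynomial has vanishing third forward difference, so
  - q(4) + 3·q(5) - 3·q(6) + q(7) = 0.
Substituting the known values and solving for q(5):
  3·q(5) = -297
  q(5) = -99.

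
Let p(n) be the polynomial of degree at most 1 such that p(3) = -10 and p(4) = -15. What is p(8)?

-35

Using the Lagrange interpolation formula with nodes 3, 4:
  L_0(n) = (n - 4) / -1
  L_1(n) = (n - 3) / 1
Then p(n) = -10·L_0(n) - 15·L_1(n).
Expanding and collecting terms gives p(n) = -5n + 5.
Evaluating at n = 8: p(8) = -35.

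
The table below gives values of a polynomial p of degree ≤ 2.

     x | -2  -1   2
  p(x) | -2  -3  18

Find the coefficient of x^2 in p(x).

Write p(x) = ax^2 + bx + c. Substituting each data point gives a linear system:
  4a - 2b + c = -2
  a - b + c = -3
  4a + 2b + c = 18
Solving the system yields a = 2, b = 5, c = 0.
So p(x) = 2x^2 + 5x.
The leading coefficient is 2.

2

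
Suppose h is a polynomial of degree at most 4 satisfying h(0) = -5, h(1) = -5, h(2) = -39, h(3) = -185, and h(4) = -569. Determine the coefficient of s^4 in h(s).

Write h(s) = as^4 + bs^3 + cs^2 + ds + e. Substituting each data point gives a linear system:
  e = -5
  a + b + c + d + e = -5
  16a + 8b + 4c + 2d + e = -39
  81a + 27b + 9c + 3d + e = -185
  256a + 64b + 16c + 4d + e = -569
Solving the system yields a = -2, b = -1, c = 0, d = 3, e = -5.
So h(s) = -2s^4 - s^3 + 3s - 5.
The leading coefficient is -2.

-2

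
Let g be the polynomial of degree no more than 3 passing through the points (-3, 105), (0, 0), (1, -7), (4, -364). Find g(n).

g(n) = -5n^3 - 3n^2 + n

Write g(n) = an^3 + bn^2 + cn + d. Substituting each data point gives a linear system:
  -27a + 9b - 3c + d = 105
  d = 0
  a + b + c + d = -7
  64a + 16b + 4c + d = -364
Solving the system yields a = -5, b = -3, c = 1, d = 0.
So g(n) = -5n^3 - 3n^2 + n.
Check: g(1) = -7. ✓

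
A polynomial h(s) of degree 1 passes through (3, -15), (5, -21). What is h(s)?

Write h(s) = as + b. Substituting each data point gives a linear system:
  3a + b = -15
  5a + b = -21
Solving the system yields a = -3, b = -6.
So h(s) = -3s - 6.
Check: h(5) = -21. ✓

h(s) = -3s - 6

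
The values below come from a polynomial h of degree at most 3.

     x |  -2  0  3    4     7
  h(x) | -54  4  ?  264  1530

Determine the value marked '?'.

106

The 4 known points determine the degree-3 polynomial uniquely.
Write h(x) = ax^3 + bx^2 + cx + d. Substituting each data point gives a linear system:
  -8a + 4b - 2c + d = -54
  d = 4
  64a + 16b + 4c + d = 264
  343a + 49b + 7c + d = 1530
Solving the system yields a = 5, b = -4, c = 1, d = 4.
So h(x) = 5x^3 - 4x^2 + x + 4.
Then h(3) = 106.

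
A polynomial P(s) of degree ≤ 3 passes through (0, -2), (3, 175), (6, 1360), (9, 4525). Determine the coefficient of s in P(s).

-1

Write P(s) = as^3 + bs^2 + cs + d. Substituting each data point gives a linear system:
  d = -2
  27a + 9b + 3c + d = 175
  216a + 36b + 6c + d = 1360
  729a + 81b + 9c + d = 4525
Solving the system yields a = 6, b = 2, c = -1, d = -2.
So P(s) = 6s^3 + 2s^2 - s - 2.
The coefficient of s is -1.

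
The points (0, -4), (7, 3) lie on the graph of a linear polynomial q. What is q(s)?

Write q(s) = as + b. Substituting each data point gives a linear system:
  b = -4
  7a + b = 3
Solving the system yields a = 1, b = -4.
So q(s) = s - 4.
Check: q(7) = 3. ✓

q(s) = s - 4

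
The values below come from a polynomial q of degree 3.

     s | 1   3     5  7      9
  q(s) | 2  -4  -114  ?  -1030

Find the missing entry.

-424

The 4 known points determine the degree-3 polynomial uniquely.
Write q(s) = as^3 + bs^2 + cs + d. Substituting each data point gives a linear system:
  a + b + c + d = 2
  27a + 9b + 3c + d = -4
  125a + 25b + 5c + d = -114
  729a + 81b + 9c + d = -1030
Solving the system yields a = -2, b = 5, c = 3, d = -4.
So q(s) = -2s^3 + 5s^2 + 3s - 4.
Then q(7) = -424.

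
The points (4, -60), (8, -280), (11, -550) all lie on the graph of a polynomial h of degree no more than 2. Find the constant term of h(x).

Write h(x) = ax^2 + bx + c. Substituting each data point gives a linear system:
  16a + 4b + c = -60
  64a + 8b + c = -280
  121a + 11b + c = -550
Solving the system yields a = -5, b = 5, c = 0.
So h(x) = -5x^2 + 5x.
The constant term is 0.

0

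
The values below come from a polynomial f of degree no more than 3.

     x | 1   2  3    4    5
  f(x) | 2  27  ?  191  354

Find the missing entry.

The 4 known points determine the degree-3 polynomial uniquely.
Write f(x) = ax^3 + bx^2 + cx + d. Substituting each data point gives a linear system:
  a + b + c + d = 2
  8a + 4b + 2c + d = 27
  64a + 16b + 4c + d = 191
  125a + 25b + 5c + d = 354
Solving the system yields a = 2, b = 5, c = -4, d = -1.
So f(x) = 2x^3 + 5x^2 - 4x - 1.
Then f(3) = 86.

86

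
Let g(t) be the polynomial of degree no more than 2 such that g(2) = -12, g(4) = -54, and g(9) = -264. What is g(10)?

-324

Write g(t) = at^2 + bt + c. Substituting each data point gives a linear system:
  4a + 2b + c = -12
  16a + 4b + c = -54
  81a + 9b + c = -264
Solving the system yields a = -3, b = -3, c = 6.
So g(t) = -3t² - 3t + 6.
Then g(10) = -324.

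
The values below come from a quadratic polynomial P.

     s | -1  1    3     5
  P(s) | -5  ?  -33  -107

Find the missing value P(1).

1

The 3 known points determine the degree-2 polynomial uniquely.
Write P(s) = as^2 + bs + c. Substituting each data point gives a linear system:
  a - b + c = -5
  9a + 3b + c = -33
  25a + 5b + c = -107
Solving the system yields a = -5, b = 3, c = 3.
So P(s) = -5s^2 + 3s + 3.
Then P(1) = 1.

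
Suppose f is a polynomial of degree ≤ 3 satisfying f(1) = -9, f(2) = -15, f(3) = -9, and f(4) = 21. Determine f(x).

f(x) = 2x^3 - 6x^2 - 2x - 3

Write f(x) = ax^3 + bx^2 + cx + d. Substituting each data point gives a linear system:
  a + b + c + d = -9
  8a + 4b + 2c + d = -15
  27a + 9b + 3c + d = -9
  64a + 16b + 4c + d = 21
Solving the system yields a = 2, b = -6, c = -2, d = -3.
So f(x) = 2x^3 - 6x^2 - 2x - 3.
Check: f(4) = 21. ✓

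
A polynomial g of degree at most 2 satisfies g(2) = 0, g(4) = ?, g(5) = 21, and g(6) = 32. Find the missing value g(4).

The 3 known points determine the degree-2 polynomial uniquely.
Write g(x) = ax^2 + bx + c. Substituting each data point gives a linear system:
  4a + 2b + c = 0
  25a + 5b + c = 21
  36a + 6b + c = 32
Solving the system yields a = 1, b = 0, c = -4.
So g(x) = x^2 - 4.
Then g(4) = 12.

12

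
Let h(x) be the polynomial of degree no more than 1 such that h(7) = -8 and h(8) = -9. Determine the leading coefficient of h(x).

-1

Write h(x) = ax + b. Substituting each data point gives a linear system:
  7a + b = -8
  8a + b = -9
Solving the system yields a = -1, b = -1.
So h(x) = -x - 1.
The leading coefficient is -1.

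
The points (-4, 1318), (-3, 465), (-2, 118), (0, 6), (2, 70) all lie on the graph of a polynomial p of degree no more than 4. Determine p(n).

Write p(n) = an^4 + bn^3 + cn^2 + dn + e. Substituting each data point gives a linear system:
  256a - 64b + 16c - 4d + e = 1318
  81a - 27b + 9c - 3d + e = 465
  16a - 8b + 4c - 2d + e = 118
  e = 6
  16a + 8b + 4c + 2d + e = 70
Solving the system yields a = 4, b = -3, c = 6, d = 0, e = 6.
So p(n) = 4n^4 - 3n^3 + 6n^2 + 6.
Check: p(-2) = 118. ✓

p(n) = 4n^4 - 3n^3 + 6n^2 + 6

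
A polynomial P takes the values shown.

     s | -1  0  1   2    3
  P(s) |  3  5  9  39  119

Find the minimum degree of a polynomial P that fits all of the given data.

3

Forward differences of the values at s = -1, 0, 1, 2, 3:
  P  : 3  5  9  39  119
  Δ  : 2  4  30  80
  Δ^2: 2  26  50
  Δ^3: 24  24
  Δ^4: 0
The third differences are constant (24) and nonzero, while all higher differences vanish, so the minimal degree is 3.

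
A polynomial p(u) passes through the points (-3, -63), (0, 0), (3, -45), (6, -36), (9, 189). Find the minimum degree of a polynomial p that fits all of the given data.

Forward differences of the values at u = -3, 0, 3, 6, 9:
  p  : -63  0  -45  -36  189
  Δ  : 63  -45  9  225
  Δ^2: -108  54  216
  Δ^3: 162  162
  Δ^4: 0
The third differences are constant (162) and nonzero, while all higher differences vanish, so the minimal degree is 3.

3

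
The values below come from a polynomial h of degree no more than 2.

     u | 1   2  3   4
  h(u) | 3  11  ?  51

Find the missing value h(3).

27

The 3 known points determine the degree-2 polynomial uniquely.
Write h(u) = au^2 + bu + c. Substituting each data point gives a linear system:
  a + b + c = 3
  4a + 2b + c = 11
  16a + 4b + c = 51
Solving the system yields a = 4, b = -4, c = 3.
So h(u) = 4u^2 - 4u + 3.
Then h(3) = 27.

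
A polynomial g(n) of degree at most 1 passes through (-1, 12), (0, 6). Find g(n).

Write g(n) = an + b. Substituting each data point gives a linear system:
  -a + b = 12
  b = 6
Solving the system yields a = -6, b = 6.
So g(n) = -6n + 6.
Check: g(0) = 6. ✓

g(n) = -6n + 6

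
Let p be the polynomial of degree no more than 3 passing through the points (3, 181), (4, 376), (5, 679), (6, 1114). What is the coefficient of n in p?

Write p(n) = an^3 + bn^2 + cn + d. Substituting each data point gives a linear system:
  27a + 9b + 3c + d = 181
  64a + 16b + 4c + d = 376
  125a + 25b + 5c + d = 679
  216a + 36b + 6c + d = 1114
Solving the system yields a = 4, b = 6, c = 5, d = 4.
So p(n) = 4n³ + 6n² + 5n + 4.
The coefficient of n is 5.

5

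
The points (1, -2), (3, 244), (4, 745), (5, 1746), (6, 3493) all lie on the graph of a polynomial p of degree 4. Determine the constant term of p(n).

Write p(n) = an^4 + bn^3 + cn^2 + dn + e. Substituting each data point gives a linear system:
  a + b + c + d + e = -2
  81a + 27b + 9c + 3d + e = 244
  256a + 64b + 16c + 4d + e = 745
  625a + 125b + 25c + 5d + e = 1746
  1296a + 216b + 36c + 6d + e = 3493
Solving the system yields a = 2, b = 5, c = -4, d = -6, e = 1.
So p(n) = 2n⁴ + 5n³ - 4n² - 6n + 1.
The constant term is 1.

1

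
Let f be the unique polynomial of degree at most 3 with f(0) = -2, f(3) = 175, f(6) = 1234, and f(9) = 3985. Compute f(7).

Write f(t) = at^3 + bt^2 + ct + d. Substituting each data point gives a linear system:
  d = -2
  27a + 9b + 3c + d = 175
  216a + 36b + 6c + d = 1234
  729a + 81b + 9c + d = 3985
Solving the system yields a = 5, b = 4, c = 2, d = -2.
So f(t) = 5t^3 + 4t^2 + 2t - 2.
Then f(7) = 1923.

1923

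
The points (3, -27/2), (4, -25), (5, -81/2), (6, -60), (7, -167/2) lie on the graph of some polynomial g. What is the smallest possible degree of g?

2

Forward differences of the values at t = 3, 4, 5, 6, 7:
  g  : -27/2  -25  -81/2  -60  -167/2
  Δ  : -23/2  -31/2  -39/2  -47/2
  Δ^2: -4  -4  -4
  Δ^3: 0  0
  Δ^4: 0
The second differences are constant (-4) and nonzero, while all higher differences vanish, so the minimal degree is 2.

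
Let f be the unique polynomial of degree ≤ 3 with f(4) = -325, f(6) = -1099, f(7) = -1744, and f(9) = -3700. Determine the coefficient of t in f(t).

3

Write f(t) = at^3 + bt^2 + ct + d. Substituting each data point gives a linear system:
  64a + 16b + 4c + d = -325
  216a + 36b + 6c + d = -1099
  343a + 49b + 7c + d = -1744
  729a + 81b + 9c + d = -3700
Solving the system yields a = -5, b = -1, c = 3, d = -1.
So f(t) = -5t^3 - t^2 + 3t - 1.
The coefficient of t is 3.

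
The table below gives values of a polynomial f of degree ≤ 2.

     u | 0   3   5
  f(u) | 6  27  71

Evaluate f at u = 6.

102

Using the Lagrange interpolation formula with nodes 0, 3, 5:
  L_0(u) = (u - 3)(u - 5) / 15
  L_1(u) = u(u - 5) / -6
  L_2(u) = u(u - 3) / 10
Then f(u) = 6·L_0(u) + 27·L_1(u) + 71·L_2(u).
Expanding and collecting terms gives f(u) = 3u^2 - 2u + 6.
Evaluating at u = 6: f(6) = 102.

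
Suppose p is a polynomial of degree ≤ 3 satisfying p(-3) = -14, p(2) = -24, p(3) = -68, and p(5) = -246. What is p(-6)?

40

Write p(n) = an^3 + bn^2 + cn + d. Substituting each data point gives a linear system:
  -27a + 9b - 3c + d = -14
  8a + 4b + 2c + d = -24
  27a + 9b + 3c + d = -68
  125a + 25b + 5c + d = -246
Solving the system yields a = -1, b = -5, c = 0, d = 4.
So p(n) = -n^3 - 5n^2 + 4.
Then p(-6) = 40.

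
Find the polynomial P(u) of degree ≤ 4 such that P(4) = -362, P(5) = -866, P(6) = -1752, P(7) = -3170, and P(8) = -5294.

P(u) = -u^4 - 3u^3 + 5u^2 + 3u - 6

Write P(u) = au^4 + bu^3 + cu^2 + du + e. Substituting each data point gives a linear system:
  256a + 64b + 16c + 4d + e = -362
  625a + 125b + 25c + 5d + e = -866
  1296a + 216b + 36c + 6d + e = -1752
  2401a + 343b + 49c + 7d + e = -3170
  4096a + 512b + 64c + 8d + e = -5294
Solving the system yields a = -1, b = -3, c = 5, d = 3, e = -6.
So P(u) = -u⁴ - 3u³ + 5u² + 3u - 6.
Check: P(8) = -5294. ✓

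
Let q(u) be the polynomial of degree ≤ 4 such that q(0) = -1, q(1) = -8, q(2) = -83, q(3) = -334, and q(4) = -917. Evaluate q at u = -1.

Forward differences of the values at u = 0, 1, 2, 3, 4:
  q  : -1  -8  -83  -334  -917
  Δ  : -7  -75  -251  -583
  Δ^2: -68  -176  -332
  Δ^3: -108  -156
  Δ^4: -48
The fourth differences are constant, confirming degree 4.
Interpolating (Newton forward form) and evaluating at u = -1 gives q(-1) = -2.

-2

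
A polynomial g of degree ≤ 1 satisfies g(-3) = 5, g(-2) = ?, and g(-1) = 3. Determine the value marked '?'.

4

On equispaced nodes a degree-1 polynomial has vanishing second forward difference, so
  g(-3) - 2·g(-2) + g(-1) = 0.
Substituting the known values and solving for g(-2):
  -2·g(-2) = -8
  g(-2) = 4.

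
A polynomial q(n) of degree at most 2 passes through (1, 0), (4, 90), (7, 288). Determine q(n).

q(n) = 6n^2 - 6

Using the Lagrange interpolation formula with nodes 1, 4, 7:
  L_0(n) = (n - 4)(n - 7) / 18
  L_1(n) = (n - 1)(n - 7) / -9
  L_2(n) = (n - 1)(n - 4) / 18
Then q(n) = 0·L_0(n) + 90·L_1(n) + 288·L_2(n).
Expanding and collecting terms gives q(n) = 6n^2 - 6.
Check: q(4) = 90. ✓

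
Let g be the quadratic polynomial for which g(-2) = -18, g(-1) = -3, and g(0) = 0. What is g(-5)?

-135

Write g(x) = ax^2 + bx + c. Substituting each data point gives a linear system:
  4a - 2b + c = -18
  a - b + c = -3
  c = 0
Solving the system yields a = -6, b = -3, c = 0.
So g(x) = -6x² - 3x.
Then g(-5) = -135.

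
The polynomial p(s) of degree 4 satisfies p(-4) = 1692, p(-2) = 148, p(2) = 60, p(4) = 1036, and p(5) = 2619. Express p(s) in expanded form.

Using the Lagrange interpolation formula with nodes -4, -2, 2, 4, 5:
  L_0(s) = (s + 2)(s - 2)(s - 4)(s - 5) / 864
  L_1(s) = (s + 4)(s - 2)(s - 4)(s - 5) / -336
  L_2(s) = (s + 4)(s + 2)(s - 4)(s - 5) / 144
  L_3(s) = (s + 4)(s + 2)(s - 2)(s - 5) / -96
  L_4(s) = (s + 4)(s + 2)(s - 2)(s - 4) / 189
Then p(s) = 1692·L_0(s) + 148·L_1(s) + 60·L_2(s) + 1036·L_3(s) + 2619·L_4(s).
Expanding and collecting terms gives p(s) = 5s^4 - 5s^3 + 5s^2 - 2s + 4.
Check: p(5) = 2619. ✓

p(s) = 5s^4 - 5s^3 + 5s^2 - 2s + 4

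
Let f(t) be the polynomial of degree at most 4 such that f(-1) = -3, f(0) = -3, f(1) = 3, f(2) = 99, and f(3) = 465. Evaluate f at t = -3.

Forward differences of the values at t = -1, 0, 1, 2, 3:
  f  : -3  -3  3  99  465
  Δ  : 0  6  96  366
  Δ^2: 6  90  270
  Δ^3: 84  180
  Δ^4: 96
The fourth differences are constant, confirming degree 4.
Interpolating (Newton forward form) and evaluating at t = -3 gives f(-3) = 159.

159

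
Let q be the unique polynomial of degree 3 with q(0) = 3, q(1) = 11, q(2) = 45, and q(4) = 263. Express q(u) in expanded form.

q(u) = 3u^3 + 4u^2 + u + 3

Using the Lagrange interpolation formula with nodes 0, 1, 2, 4:
  L_0(u) = (u - 1)(u - 2)(u - 4) / -8
  L_1(u) = u(u - 2)(u - 4) / 3
  L_2(u) = u(u - 1)(u - 4) / -4
  L_3(u) = u(u - 1)(u - 2) / 24
Then q(u) = 3·L_0(u) + 11·L_1(u) + 45·L_2(u) + 263·L_3(u).
Expanding and collecting terms gives q(u) = 3u^3 + 4u^2 + u + 3.
Check: q(1) = 11. ✓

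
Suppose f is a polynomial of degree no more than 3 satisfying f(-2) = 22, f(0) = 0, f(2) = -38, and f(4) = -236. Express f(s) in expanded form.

Write f(s) = as^3 + bs^2 + cs + d. Substituting each data point gives a linear system:
  -8a + 4b - 2c + d = 22
  d = 0
  8a + 4b + 2c + d = -38
  64a + 16b + 4c + d = -236
Solving the system yields a = -3, b = -2, c = -3, d = 0.
So f(s) = -3s^3 - 2s^2 - 3s.
Check: f(-2) = 22. ✓

f(s) = -3s^3 - 2s^2 - 3s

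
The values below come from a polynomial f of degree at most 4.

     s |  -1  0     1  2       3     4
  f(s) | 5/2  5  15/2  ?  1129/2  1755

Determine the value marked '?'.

The 5 known points determine the degree-4 polynomial uniquely.
Write f(s) = as^4 + bs^3 + cs^2 + ds + e. Substituting each data point gives a linear system:
  a - b + c - d + e = 5/2
  e = 5
  a + b + c + d + e = 15/2
  81a + 27b + 9c + 3d + e = 1129/2
  256a + 64b + 16c + 4d + e = 1755
Solving the system yields a = 6, b = 5, c = -6, d = -5/2, e = 5.
So f(s) = 6s^4 + 5s^3 - 6s^2 - (5/2)s + 5.
Then f(2) = 112.

112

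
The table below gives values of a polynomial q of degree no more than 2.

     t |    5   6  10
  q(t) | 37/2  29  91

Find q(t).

q(t) = t^2 - (1/2)t - 4

Write q(t) = at^2 + bt + c. Substituting each data point gives a linear system:
  25a + 5b + c = 37/2
  36a + 6b + c = 29
  100a + 10b + c = 91
Solving the system yields a = 1, b = -1/2, c = -4.
So q(t) = t^2 - (1/2)t - 4.
Check: q(6) = 29. ✓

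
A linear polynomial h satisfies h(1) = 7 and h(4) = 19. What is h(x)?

Using the Lagrange interpolation formula with nodes 1, 4:
  L_0(x) = (x - 4) / -3
  L_1(x) = (x - 1) / 3
Then h(x) = 7·L_0(x) + 19·L_1(x).
Expanding and collecting terms gives h(x) = 4x + 3.
Check: h(4) = 19. ✓

h(x) = 4x + 3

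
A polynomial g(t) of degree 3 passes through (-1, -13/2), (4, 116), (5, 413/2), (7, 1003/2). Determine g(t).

g(t) = t^3 + 3t^2 + (5/2)t - 6

Using the Lagrange interpolation formula with nodes -1, 4, 5, 7:
  L_0(t) = (t - 4)(t - 5)(t - 7) / -240
  L_1(t) = (t + 1)(t - 5)(t - 7) / 15
  L_2(t) = (t + 1)(t - 4)(t - 7) / -12
  L_3(t) = (t + 1)(t - 4)(t - 5) / 48
Then g(t) = -13/2·L_0(t) + 116·L_1(t) + 413/2·L_2(t) + 1003/2·L_3(t).
Expanding and collecting terms gives g(t) = t^3 + 3t^2 + (5/2)t - 6.
Check: g(-1) = -13/2. ✓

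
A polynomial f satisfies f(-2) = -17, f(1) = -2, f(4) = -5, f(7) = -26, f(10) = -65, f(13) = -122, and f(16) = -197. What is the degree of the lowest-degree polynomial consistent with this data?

Forward differences of the values at s = -2, 1, 4, 7, 10, 13, 16:
  f  : -17  -2  -5  -26  -65  -122  -197
  Δ  : 15  -3  -21  -39  -57  -75
  Δ^2: -18  -18  -18  -18  -18
  Δ^3: 0  0  0  0
  Δ^4: 0  0  0
  Δ^5: 0  0
  Δ^6: 0
The second differences are constant (-18) and nonzero, while all higher differences vanish, so the minimal degree is 2.

2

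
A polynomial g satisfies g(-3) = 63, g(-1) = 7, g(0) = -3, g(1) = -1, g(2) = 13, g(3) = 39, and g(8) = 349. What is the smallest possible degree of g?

Divided differences on the nodes -3, -1, 0, 1, 2, 3, 8:
  order 0: 63  7  -3  -1  13  39  349
  order 1: -28  -10  2  14  26  62
  order 2: 6  6  6  6  6
  order 3: 0  0  0  0
  order 4: 0  0  0
  order 5: 0  0
  order 6: 0
The order-2 divided differences are all 6 (nonzero) and every higher order vanishes, so the data lies on a polynomial of degree exactly 2.

2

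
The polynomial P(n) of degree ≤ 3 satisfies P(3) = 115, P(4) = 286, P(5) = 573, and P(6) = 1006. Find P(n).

P(n) = 5n^3 - 2n^2 - 2

Write P(n) = an^3 + bn^2 + cn + d. Substituting each data point gives a linear system:
  27a + 9b + 3c + d = 115
  64a + 16b + 4c + d = 286
  125a + 25b + 5c + d = 573
  216a + 36b + 6c + d = 1006
Solving the system yields a = 5, b = -2, c = 0, d = -2.
So P(n) = 5n³ - 2n² - 2.
Check: P(3) = 115. ✓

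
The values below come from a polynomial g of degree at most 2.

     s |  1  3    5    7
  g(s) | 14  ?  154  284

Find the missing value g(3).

On equispaced nodes a degree-2 polynomial has vanishing third forward difference, so
  - g(1) + 3·g(3) - 3·g(5) + g(7) = 0.
Substituting the known values and solving for g(3):
  3·g(3) = 192
  g(3) = 64.

64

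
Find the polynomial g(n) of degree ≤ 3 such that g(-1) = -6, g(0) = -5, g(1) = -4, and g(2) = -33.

g(n) = -5n^3 + 6n - 5

Write g(n) = an^3 + bn^2 + cn + d. Substituting each data point gives a linear system:
  -a + b - c + d = -6
  d = -5
  a + b + c + d = -4
  8a + 4b + 2c + d = -33
Solving the system yields a = -5, b = 0, c = 6, d = -5.
So g(n) = -5n^3 + 6n - 5.
Check: g(2) = -33. ✓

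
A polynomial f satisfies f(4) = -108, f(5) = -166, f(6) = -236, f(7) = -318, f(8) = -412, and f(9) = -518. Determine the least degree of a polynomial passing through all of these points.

2

Forward differences of the values at x = 4, 5, 6, 7, 8, 9:
  f  : -108  -166  -236  -318  -412  -518
  Δ  : -58  -70  -82  -94  -106
  Δ^2: -12  -12  -12  -12
  Δ^3: 0  0  0
  Δ^4: 0  0
  Δ^5: 0
The second differences are constant (-12) and nonzero, while all higher differences vanish, so the minimal degree is 2.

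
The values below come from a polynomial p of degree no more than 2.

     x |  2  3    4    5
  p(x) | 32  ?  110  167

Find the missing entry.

65

The 3 known points determine the degree-2 polynomial uniquely.
Write p(x) = ax^2 + bx + c. Substituting each data point gives a linear system:
  4a + 2b + c = 32
  16a + 4b + c = 110
  25a + 5b + c = 167
Solving the system yields a = 6, b = 3, c = 2.
So p(x) = 6x^2 + 3x + 2.
Then p(3) = 65.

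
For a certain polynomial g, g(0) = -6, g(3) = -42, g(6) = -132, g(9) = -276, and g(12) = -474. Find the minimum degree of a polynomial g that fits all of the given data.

2

Forward differences of the values at n = 0, 3, 6, 9, 12:
  g  : -6  -42  -132  -276  -474
  Δ  : -36  -90  -144  -198
  Δ^2: -54  -54  -54
  Δ^3: 0  0
  Δ^4: 0
The second differences are constant (-54) and nonzero, while all higher differences vanish, so the minimal degree is 2.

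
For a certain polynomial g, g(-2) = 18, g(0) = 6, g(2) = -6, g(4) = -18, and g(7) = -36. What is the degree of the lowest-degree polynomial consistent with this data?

1

Divided differences on the nodes -2, 0, 2, 4, 7:
  order 0: 18  6  -6  -18  -36
  order 1: -6  -6  -6  -6
  order 2: 0  0  0
  order 3: 0  0
  order 4: 0
The order-1 divided differences are all -6 (nonzero) and every higher order vanishes, so the data lies on a polynomial of degree exactly 1.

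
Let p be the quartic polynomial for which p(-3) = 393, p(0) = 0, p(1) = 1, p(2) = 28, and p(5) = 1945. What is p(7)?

Write p(x) = ax^4 + bx^3 + cx^2 + dx + e. Substituting each data point gives a linear system:
  81a - 27b + 9c - 3d + e = 393
  e = 0
  a + b + c + d + e = 1
  16a + 8b + 4c + 2d + e = 28
  625a + 125b + 25c + 5d + e = 1945
Solving the system yields a = 4, b = -4, c = -3, d = 4, e = 0.
So p(x) = 4x^4 - 4x^3 - 3x^2 + 4x.
Then p(7) = 8113.

8113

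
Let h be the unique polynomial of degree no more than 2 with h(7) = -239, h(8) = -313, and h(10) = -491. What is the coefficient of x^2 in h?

Write h(x) = ax^2 + bx + c. Substituting each data point gives a linear system:
  49a + 7b + c = -239
  64a + 8b + c = -313
  100a + 10b + c = -491
Solving the system yields a = -5, b = 1, c = -1.
So h(x) = -5x² + x - 1.
The leading coefficient is -5.

-5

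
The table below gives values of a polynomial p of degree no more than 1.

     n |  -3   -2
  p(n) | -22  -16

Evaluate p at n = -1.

Using the Lagrange interpolation formula with nodes -3, -2:
  L_0(n) = (n + 2) / -1
  L_1(n) = (n + 3) / 1
Then p(n) = -22·L_0(n) - 16·L_1(n).
Expanding and collecting terms gives p(n) = 6n - 4.
Evaluating at n = -1: p(-1) = -10.

-10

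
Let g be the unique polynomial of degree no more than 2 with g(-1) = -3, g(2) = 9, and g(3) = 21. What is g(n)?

Using the Lagrange interpolation formula with nodes -1, 2, 3:
  L_0(n) = (n - 2)(n - 3) / 12
  L_1(n) = (n + 1)(n - 3) / -3
  L_2(n) = (n + 1)(n - 2) / 4
Then g(n) = -3·L_0(n) + 9·L_1(n) + 21·L_2(n).
Expanding and collecting terms gives g(n) = 2n^2 + 2n - 3.
Check: g(-1) = -3. ✓

g(n) = 2n^2 + 2n - 3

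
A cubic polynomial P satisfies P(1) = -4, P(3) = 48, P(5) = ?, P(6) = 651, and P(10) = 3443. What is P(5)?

348

The 4 known points determine the degree-3 polynomial uniquely.
Write P(t) = at^3 + bt^2 + ct + d. Substituting each data point gives a linear system:
  a + b + c + d = -4
  27a + 9b + 3c + d = 48
  216a + 36b + 6c + d = 651
  1000a + 100b + 10c + d = 3443
Solving the system yields a = 4, b = -5, c = -6, d = 3.
So P(t) = 4t^3 - 5t^2 - 6t + 3.
Then P(5) = 348.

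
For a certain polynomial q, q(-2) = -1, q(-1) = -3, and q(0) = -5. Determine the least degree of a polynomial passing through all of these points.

Forward differences of the values at s = -2, -1, 0:
  q  : -1  -3  -5
  Δ  : -2  -2
  Δ^2: 0
The first differences are constant (-2) and nonzero, while all higher differences vanish, so the minimal degree is 1.

1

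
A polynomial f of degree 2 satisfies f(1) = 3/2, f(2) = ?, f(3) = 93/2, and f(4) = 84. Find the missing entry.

On equispaced nodes a degree-2 polynomial has vanishing third forward difference, so
  - f(1) + 3·f(2) - 3·f(3) + f(4) = 0.
Substituting the known values and solving for f(2):
  3·f(2) = 57
  f(2) = 19.

19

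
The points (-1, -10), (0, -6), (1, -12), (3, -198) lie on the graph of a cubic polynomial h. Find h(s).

Using the Lagrange interpolation formula with nodes -1, 0, 1, 3:
  L_0(s) = s(s - 1)(s - 3) / -8
  L_1(s) = (s + 1)(s - 1)(s - 3) / 3
  L_2(s) = (s + 1)s(s - 3) / -4
  L_3(s) = (s + 1)s(s - 1) / 24
Then h(s) = -10·L_0(s) - 6·L_1(s) - 12·L_2(s) - 198·L_3(s).
Expanding and collecting terms gives h(s) = -6s³ - 5s² + 5s - 6.
Check: h(3) = -198. ✓

h(s) = -6s^3 - 5s^2 + 5s - 6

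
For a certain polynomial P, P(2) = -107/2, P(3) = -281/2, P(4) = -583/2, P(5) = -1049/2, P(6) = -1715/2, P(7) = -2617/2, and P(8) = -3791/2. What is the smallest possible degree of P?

3

Forward differences of the values at n = 2, 3, 4, 5, 6, 7, 8:
  P  : -107/2  -281/2  -583/2  -1049/2  -1715/2  -2617/2  -3791/2
  Δ  : -87  -151  -233  -333  -451  -587
  Δ^2: -64  -82  -100  -118  -136
  Δ^3: -18  -18  -18  -18
  Δ^4: 0  0  0
  Δ^5: 0  0
  Δ^6: 0
The third differences are constant (-18) and nonzero, while all higher differences vanish, so the minimal degree is 3.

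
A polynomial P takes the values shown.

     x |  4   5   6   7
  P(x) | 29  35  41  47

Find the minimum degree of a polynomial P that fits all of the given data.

1

Forward differences of the values at x = 4, 5, 6, 7:
  P  : 29  35  41  47
  Δ  : 6  6  6
  Δ^2: 0  0
  Δ^3: 0
The first differences are constant (6) and nonzero, while all higher differences vanish, so the minimal degree is 1.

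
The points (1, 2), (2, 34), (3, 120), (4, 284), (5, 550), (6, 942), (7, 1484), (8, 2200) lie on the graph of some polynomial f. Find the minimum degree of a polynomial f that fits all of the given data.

Forward differences of the values at u = 1, 2, 3, 4, 5, 6, 7, 8:
  f  : 2  34  120  284  550  942  1484  2200
  Δ  : 32  86  164  266  392  542  716
  Δ^2: 54  78  102  126  150  174
  Δ^3: 24  24  24  24  24
  Δ^4: 0  0  0  0
  Δ^5: 0  0  0
  Δ^6: 0  0
  Δ^7: 0
The third differences are constant (24) and nonzero, while all higher differences vanish, so the minimal degree is 3.

3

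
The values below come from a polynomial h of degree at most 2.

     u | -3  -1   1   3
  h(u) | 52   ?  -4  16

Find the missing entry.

8

The 3 known points determine the degree-2 polynomial uniquely.
Write h(u) = au^2 + bu + c. Substituting each data point gives a linear system:
  9a - 3b + c = 52
  a + b + c = -4
  9a + 3b + c = 16
Solving the system yields a = 4, b = -6, c = -2.
So h(u) = 4u² - 6u - 2.
Then h(-1) = 8.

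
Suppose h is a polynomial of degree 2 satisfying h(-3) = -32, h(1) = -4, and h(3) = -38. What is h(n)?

Using the Lagrange interpolation formula with nodes -3, 1, 3:
  L_0(n) = (n - 1)(n - 3) / 24
  L_1(n) = (n + 3)(n - 3) / -8
  L_2(n) = (n + 3)(n - 1) / 12
Then h(n) = -32·L_0(n) - 4·L_1(n) - 38·L_2(n).
Expanding and collecting terms gives h(n) = -4n² - n + 1.
Check: h(-3) = -32. ✓

h(n) = -4n^2 - n + 1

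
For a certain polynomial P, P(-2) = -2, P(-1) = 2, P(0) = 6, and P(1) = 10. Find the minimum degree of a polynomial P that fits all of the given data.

Forward differences of the values at u = -2, -1, 0, 1:
  P  : -2  2  6  10
  Δ  : 4  4  4
  Δ^2: 0  0
  Δ^3: 0
The first differences are constant (4) and nonzero, while all higher differences vanish, so the minimal degree is 1.

1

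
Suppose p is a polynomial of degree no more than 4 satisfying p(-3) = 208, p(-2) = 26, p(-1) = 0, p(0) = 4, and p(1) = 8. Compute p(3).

Write p(s) = as^4 + bs^3 + cs^2 + ds + e. Substituting each data point gives a linear system:
  81a - 27b + 9c - 3d + e = 208
  16a - 8b + 4c - 2d + e = 26
  a - b + c - d + e = 0
  e = 4
  a + b + c + d + e = 8
Solving the system yields a = 4, b = 3, c = -4, d = 1, e = 4.
So p(s) = 4s^4 + 3s^3 - 4s^2 + s + 4.
Then p(3) = 376.

376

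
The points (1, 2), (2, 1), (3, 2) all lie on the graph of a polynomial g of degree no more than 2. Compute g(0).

Write g(u) = au^2 + bu + c. Substituting each data point gives a linear system:
  a + b + c = 2
  4a + 2b + c = 1
  9a + 3b + c = 2
Solving the system yields a = 1, b = -4, c = 5.
So g(u) = u^2 - 4u + 5.
Then g(0) = 5.

5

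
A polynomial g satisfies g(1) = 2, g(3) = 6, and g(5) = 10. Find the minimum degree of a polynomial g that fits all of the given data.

1

Forward differences of the values at n = 1, 3, 5:
  g  : 2  6  10
  Δ  : 4  4
  Δ^2: 0
The first differences are constant (4) and nonzero, while all higher differences vanish, so the minimal degree is 1.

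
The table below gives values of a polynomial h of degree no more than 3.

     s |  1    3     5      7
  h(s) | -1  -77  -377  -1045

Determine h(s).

h(s) = -3s^3 - s^2 + 5s - 2

Using the Lagrange interpolation formula with nodes 1, 3, 5, 7:
  L_0(s) = (s - 3)(s - 5)(s - 7) / -48
  L_1(s) = (s - 1)(s - 5)(s - 7) / 16
  L_2(s) = (s - 1)(s - 3)(s - 7) / -16
  L_3(s) = (s - 1)(s - 3)(s - 5) / 48
Then h(s) = -1·L_0(s) - 77·L_1(s) - 377·L_2(s) - 1045·L_3(s).
Expanding and collecting terms gives h(s) = -3s³ - s² + 5s - 2.
Check: h(5) = -377. ✓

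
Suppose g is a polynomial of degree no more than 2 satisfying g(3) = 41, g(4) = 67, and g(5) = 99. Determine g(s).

g(s) = 3s^2 + 5s - 1

Write g(s) = as^2 + bs + c. Substituting each data point gives a linear system:
  9a + 3b + c = 41
  16a + 4b + c = 67
  25a + 5b + c = 99
Solving the system yields a = 3, b = 5, c = -1.
So g(s) = 3s^2 + 5s - 1.
Check: g(4) = 67. ✓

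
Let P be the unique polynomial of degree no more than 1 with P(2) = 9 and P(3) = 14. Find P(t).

P(t) = 5t - 1

Using the Lagrange interpolation formula with nodes 2, 3:
  L_0(t) = (t - 3) / -1
  L_1(t) = (t - 2) / 1
Then P(t) = 9·L_0(t) + 14·L_1(t).
Expanding and collecting terms gives P(t) = 5t - 1.
Check: P(2) = 9. ✓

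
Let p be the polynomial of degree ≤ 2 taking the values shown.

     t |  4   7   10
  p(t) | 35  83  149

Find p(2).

Forward differences of the values at t = 4, 7, 10:
  p  : 35  83  149
  Δ  : 48  66
  Δ^2: 18
The second differences are constant, confirming degree 2.
Interpolating (Newton forward form) and evaluating at t = 2 gives p(2) = 13.

13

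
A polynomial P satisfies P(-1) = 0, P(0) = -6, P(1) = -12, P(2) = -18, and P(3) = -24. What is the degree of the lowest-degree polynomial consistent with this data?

1

Forward differences of the values at n = -1, 0, 1, 2, 3:
  P  : 0  -6  -12  -18  -24
  Δ  : -6  -6  -6  -6
  Δ^2: 0  0  0
  Δ^3: 0  0
  Δ^4: 0
The first differences are constant (-6) and nonzero, while all higher differences vanish, so the minimal degree is 1.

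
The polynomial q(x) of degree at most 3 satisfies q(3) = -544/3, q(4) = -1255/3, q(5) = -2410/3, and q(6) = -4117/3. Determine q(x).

Using the Lagrange interpolation formula with nodes 3, 4, 5, 6:
  L_0(x) = (x - 4)(x - 5)(x - 6) / -6
  L_1(x) = (x - 3)(x - 5)(x - 6) / 2
  L_2(x) = (x - 3)(x - 4)(x - 6) / -2
  L_3(x) = (x - 3)(x - 4)(x - 5) / 6
Then q(x) = -544/3·L_0(x) - 1255/3·L_1(x) - 2410/3·L_2(x) - 4117/3·L_3(x).
Expanding and collecting terms gives q(x) = -6x^3 - 2x^2 - x + 5/3.
Check: q(4) = -1255/3. ✓

q(x) = -6x^3 - 2x^2 - x + 5/3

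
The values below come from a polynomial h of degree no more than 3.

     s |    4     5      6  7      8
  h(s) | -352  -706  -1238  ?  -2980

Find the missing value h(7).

The 4 known points determine the degree-3 polynomial uniquely.
Write h(s) = as^3 + bs^2 + cs + d. Substituting each data point gives a linear system:
  64a + 16b + 4c + d = -352
  125a + 25b + 5c + d = -706
  216a + 36b + 6c + d = -1238
  512a + 64b + 8c + d = -2980
Solving the system yields a = -6, b = 1, c = 3, d = 4.
So h(s) = -6s^3 + s^2 + 3s + 4.
Then h(7) = -1984.

-1984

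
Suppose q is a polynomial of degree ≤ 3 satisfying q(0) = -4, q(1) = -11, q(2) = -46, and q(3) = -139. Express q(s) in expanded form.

Write q(s) = as^3 + bs^2 + cs + d. Substituting each data point gives a linear system:
  d = -4
  a + b + c + d = -11
  8a + 4b + 2c + d = -46
  27a + 9b + 3c + d = -139
Solving the system yields a = -5, b = 1, c = -3, d = -4.
So q(s) = -5s³ + s² - 3s - 4.
Check: q(1) = -11. ✓

q(s) = -5s^3 + s^2 - 3s - 4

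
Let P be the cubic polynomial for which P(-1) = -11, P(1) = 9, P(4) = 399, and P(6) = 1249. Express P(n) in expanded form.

P(n) = 5n^3 + 4n^2 + 5n - 5

Write P(n) = an^3 + bn^2 + cn + d. Substituting each data point gives a linear system:
  -a + b - c + d = -11
  a + b + c + d = 9
  64a + 16b + 4c + d = 399
  216a + 36b + 6c + d = 1249
Solving the system yields a = 5, b = 4, c = 5, d = -5.
So P(n) = 5n³ + 4n² + 5n - 5.
Check: P(6) = 1249. ✓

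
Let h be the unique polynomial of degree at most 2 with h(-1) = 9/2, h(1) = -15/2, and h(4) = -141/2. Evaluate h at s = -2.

Write h(s) = as^2 + bs + c. Substituting each data point gives a linear system:
  a - b + c = 9/2
  a + b + c = -15/2
  16a + 4b + c = -141/2
Solving the system yields a = -3, b = -6, c = 3/2.
So h(s) = -3s² - 6s + 3/2.
Then h(-2) = 3/2.

3/2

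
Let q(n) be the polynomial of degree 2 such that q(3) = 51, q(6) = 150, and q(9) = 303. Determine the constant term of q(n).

Write q(n) = an^2 + bn + c. Substituting each data point gives a linear system:
  9a + 3b + c = 51
  36a + 6b + c = 150
  81a + 9b + c = 303
Solving the system yields a = 3, b = 6, c = 6.
So q(n) = 3n^2 + 6n + 6.
The constant term is 6.

6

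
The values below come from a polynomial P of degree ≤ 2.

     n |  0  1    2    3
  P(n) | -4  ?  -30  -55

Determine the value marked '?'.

On equispaced nodes a degree-2 polynomial has vanishing third forward difference, so
  - P(0) + 3·P(1) - 3·P(2) + P(3) = 0.
Substituting the known values and solving for P(1):
  3·P(1) = -39
  P(1) = -13.

-13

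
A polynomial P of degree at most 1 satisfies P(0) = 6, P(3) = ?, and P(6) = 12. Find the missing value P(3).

9

The 2 known points determine the degree-1 polynomial uniquely.
Write P(u) = au + b. Substituting each data point gives a linear system:
  b = 6
  6a + b = 12
Solving the system yields a = 1, b = 6.
So P(u) = u + 6.
Then P(3) = 9.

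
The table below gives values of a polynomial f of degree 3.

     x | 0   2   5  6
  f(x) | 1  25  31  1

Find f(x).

f(x) = -x^3 + 5x^2 + 6x + 1

Using the Lagrange interpolation formula with nodes 0, 2, 5, 6:
  L_0(x) = (x - 2)(x - 5)(x - 6) / -60
  L_1(x) = x(x - 5)(x - 6) / 24
  L_2(x) = x(x - 2)(x - 6) / -15
  L_3(x) = x(x - 2)(x - 5) / 24
Then f(x) = 1·L_0(x) + 25·L_1(x) + 31·L_2(x) + 1·L_3(x).
Expanding and collecting terms gives f(x) = -x³ + 5x² + 6x + 1.
Check: f(6) = 1. ✓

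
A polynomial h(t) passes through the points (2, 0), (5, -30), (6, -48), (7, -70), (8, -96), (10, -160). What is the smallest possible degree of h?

Divided differences on the nodes 2, 5, 6, 7, 8, 10:
  order 0: 0  -30  -48  -70  -96  -160
  order 1: -10  -18  -22  -26  -32
  order 2: -2  -2  -2  -2
  order 3: 0  0  0
  order 4: 0  0
  order 5: 0
The order-2 divided differences are all -2 (nonzero) and every higher order vanishes, so the data lies on a polynomial of degree exactly 2.

2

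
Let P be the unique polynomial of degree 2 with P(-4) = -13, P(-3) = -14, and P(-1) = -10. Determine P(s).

P(s) = s^2 + 6s - 5

Write P(s) = as^2 + bs + c. Substituting each data point gives a linear system:
  16a - 4b + c = -13
  9a - 3b + c = -14
  a - b + c = -10
Solving the system yields a = 1, b = 6, c = -5.
So P(s) = s² + 6s - 5.
Check: P(-4) = -13. ✓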